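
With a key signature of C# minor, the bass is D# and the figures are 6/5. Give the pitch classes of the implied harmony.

The written figures 6/5 are shorthand for 6/5/3: the 3 is implied.
A third above D# in this key is F#.
A fifth above D# in this key is A.
A sixth above D# in this key is B.
Together with the bass D#, this spells B dominant seventh in first inversion.

D#, F#, A, B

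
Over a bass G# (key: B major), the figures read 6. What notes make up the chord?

The written figures 6 are shorthand for 6/3: the 3 is implied.
A third above G# in this key is B.
A sixth above G# in this key is E.
Together with the bass G#, this spells E major in first inversion.

G#, B, E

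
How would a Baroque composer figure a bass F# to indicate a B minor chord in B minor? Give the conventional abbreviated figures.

6/4

F# is the fifth of B minor, so the chord is in second inversion.
A triad in second inversion is figured 6/4, conventionally abbreviated 6/4.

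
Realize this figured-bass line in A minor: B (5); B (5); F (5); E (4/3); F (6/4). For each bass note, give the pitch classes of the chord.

B, D, F | B, D, F | F, A, C | E, G, A, C | F, B, D

B (5/3): B, D, F.
B (5/3): B, D, F.
F (5/3): F, A, C.
E (6/4/3): E, G, A, C.
F (6/4): F, B, D.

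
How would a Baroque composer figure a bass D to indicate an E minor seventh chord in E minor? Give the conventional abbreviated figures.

4/2

D is the seventh of E minor seventh, so the chord is in third inversion.
A seventh chord in third inversion is figured 6/4/2, conventionally abbreviated 4/2.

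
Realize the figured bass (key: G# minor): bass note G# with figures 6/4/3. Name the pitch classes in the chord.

A third above G# in this key is B.
A fourth above G# in this key is C#.
A sixth above G# in this key is E.
Together with the bass G#, this spells C# minor seventh in second inversion.

G#, B, C#, E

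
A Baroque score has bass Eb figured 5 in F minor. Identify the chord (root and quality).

Eb major

The figures 5 indicate a triad in root position.
In root position the bass is the root, so the root is Eb.
The chord tones are Eb, G, Bb, giving Eb major.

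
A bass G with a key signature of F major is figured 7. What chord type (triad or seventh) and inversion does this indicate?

7 is shorthand for 7/5/3.
Intervals of 7/5/3 above the bass form a seventh chord; the bass is the root, so this is root position.

seventh chord, root position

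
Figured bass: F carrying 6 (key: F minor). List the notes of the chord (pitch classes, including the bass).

The written figures 6 are shorthand for 6/3: the 3 is implied.
A third above F in this key is Ab.
A sixth above F in this key is Db.
Together with the bass F, this spells Db major in first inversion.

F, Ab, Db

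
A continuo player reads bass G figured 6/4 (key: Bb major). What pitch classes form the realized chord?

A fourth above G in this key is C.
A sixth above G in this key is Eb.
Together with the bass G, this spells C minor in second inversion.

G, C, Eb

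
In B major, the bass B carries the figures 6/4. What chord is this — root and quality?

The figures 6/4 indicate a triad in second inversion.
In second inversion the root lies a fourth above the bass: a fourth above B in B major is E.
The chord tones are B, E, G#, giving E major.

E major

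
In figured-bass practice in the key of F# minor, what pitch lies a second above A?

Counting 1 letter step above A lands on B; in F# minor, that letter is B.

B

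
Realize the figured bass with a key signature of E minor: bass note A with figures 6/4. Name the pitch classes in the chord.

A, D, F#

A fourth above A in this key is D.
A sixth above A in this key is F#.
Together with the bass A, this spells D major in second inversion.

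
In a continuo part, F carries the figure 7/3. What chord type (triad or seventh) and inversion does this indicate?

seventh chord, root position

7/3 is shorthand for 7/5/3.
Intervals of 7/5/3 above the bass form a seventh chord; the bass is the root, so this is root position.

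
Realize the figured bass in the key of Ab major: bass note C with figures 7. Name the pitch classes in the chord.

C, Eb, G, Bb

The written figures 7 are shorthand for 7/5/3: the 5/3 are implied.
A third above C in this key is Eb.
A fifth above C in this key is G.
A seventh above C in this key is Bb.
Together with the bass C, this spells C minor seventh in root position.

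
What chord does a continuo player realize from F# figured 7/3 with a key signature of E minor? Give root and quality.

The figures 7/3 indicate a seventh chord in root position.
In root position the bass is the root, so the root is F#.
The chord tones are F#, A, C, E, giving F# half-diminished seventh.

F# half-diminished seventh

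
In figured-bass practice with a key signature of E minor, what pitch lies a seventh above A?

Counting 6 letter steps above A lands on G; in E minor, that letter is G.

G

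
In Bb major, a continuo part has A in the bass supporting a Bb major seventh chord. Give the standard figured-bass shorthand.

A is the seventh of Bb major seventh, so the chord is in third inversion.
A seventh chord in third inversion is figured 6/4/2, conventionally abbreviated 4/2.

4/2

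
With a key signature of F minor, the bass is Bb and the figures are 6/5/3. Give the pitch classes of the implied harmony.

A third above Bb in this key is Db.
A fifth above Bb in this key is F.
A sixth above Bb in this key is G.
Together with the bass Bb, this spells G half-diminished seventh in first inversion.

Bb, Db, F, G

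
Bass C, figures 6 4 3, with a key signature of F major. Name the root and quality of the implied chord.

F major seventh

The figures 6 4 3 indicate a seventh chord in second inversion.
In second inversion the root lies a fourth above the bass: a fourth above C in F major is F.
The chord tones are C, E, F, A, giving F major seventh.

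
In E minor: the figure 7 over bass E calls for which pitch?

D

Counting 6 letter steps above E lands on D; in E minor, that letter is D.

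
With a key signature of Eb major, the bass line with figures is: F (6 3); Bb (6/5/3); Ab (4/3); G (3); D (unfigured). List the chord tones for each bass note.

F, Ab, D | Bb, D, F, G | Ab, C, D, F | G, Bb, D | D, F, Ab

F (6/3): F, Ab, D.
Bb (6/5/3): Bb, D, F, G.
Ab (6/4/3): Ab, C, D, F.
G (5/3): G, Bb, D.
D (5/3): D, F, Ab.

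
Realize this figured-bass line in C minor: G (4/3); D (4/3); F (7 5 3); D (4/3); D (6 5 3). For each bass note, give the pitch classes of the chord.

G, Bb, C, Eb | D, F, G, Bb | F, Ab, C, Eb | D, F, G, Bb | D, F, Ab, Bb

G (6/4/3): G, Bb, C, Eb.
D (6/4/3): D, F, G, Bb.
F (7/5/3): F, Ab, C, Eb.
D (6/4/3): D, F, G, Bb.
D (6/5/3): D, F, Ab, Bb.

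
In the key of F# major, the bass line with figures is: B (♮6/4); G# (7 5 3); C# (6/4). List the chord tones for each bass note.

B, E#, G | G#, B, D#, F# | C#, F#, A#

B (♮6/4): B, E#, G.
G# (7/5/3): G#, B, D#, F#.
C# (6/4): C#, F#, A#.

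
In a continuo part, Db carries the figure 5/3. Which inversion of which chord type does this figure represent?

Intervals of 5/3 above the bass form a triad; the bass is the root, so this is root position.

triad, root position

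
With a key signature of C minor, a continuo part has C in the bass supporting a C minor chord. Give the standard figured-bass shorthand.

C is the root of C minor, so the chord is in root position.
A triad in root position is figured 5/3, conventionally abbreviated (no figures — root-position triad).

no figures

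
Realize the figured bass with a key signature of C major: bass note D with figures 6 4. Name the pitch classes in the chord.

A fourth above D in this key is G.
A sixth above D in this key is B.
Together with the bass D, this spells G major in second inversion.

D, G, B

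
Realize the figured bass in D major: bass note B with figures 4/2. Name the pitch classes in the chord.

The written figures 4/2 are shorthand for 6/4/2: the 6 is implied.
A second above B in this key is C#.
A fourth above B in this key is E.
A sixth above B in this key is G.
Together with the bass B, this spells C# half-diminished seventh in third inversion.

B, C#, E, G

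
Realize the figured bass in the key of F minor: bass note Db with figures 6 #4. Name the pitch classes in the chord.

A fourth above Db in this key is G, raised to G# by the sharp.
A sixth above Db in this key is Bb.

Db, G#, Bb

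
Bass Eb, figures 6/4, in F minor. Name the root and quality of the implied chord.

Ab major

The figures 6/4 indicate a triad in second inversion.
In second inversion the root lies a fourth above the bass: a fourth above Eb in F minor is Ab.
The chord tones are Eb, Ab, C, giving Ab major.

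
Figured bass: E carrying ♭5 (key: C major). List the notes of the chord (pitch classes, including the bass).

The written figures ♭5 are shorthand for 5/3: the 3 is implied.
A third above E in this key is G.
A fifth above E in this key is B, lowered to Bb by the flat.
Together with the bass E, this spells E diminished in root position.

E, G, Bb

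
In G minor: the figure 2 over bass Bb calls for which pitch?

C

Counting 1 letter step above Bb lands on C; in G minor, that letter is C.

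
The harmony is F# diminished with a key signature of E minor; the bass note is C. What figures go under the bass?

6/4

C is the fifth of F# diminished, so the chord is in second inversion.
A triad in second inversion is figured 6/4, conventionally abbreviated 6/4.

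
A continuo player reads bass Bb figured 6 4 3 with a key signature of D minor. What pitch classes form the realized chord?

A third above Bb in this key is D.
A fourth above Bb in this key is E.
A sixth above Bb in this key is G.
Together with the bass Bb, this spells E half-diminished seventh in second inversion.

Bb, D, E, G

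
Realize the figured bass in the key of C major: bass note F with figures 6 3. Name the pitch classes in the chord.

A third above F in this key is A.
A sixth above F in this key is D.
Together with the bass F, this spells D minor in first inversion.

F, A, D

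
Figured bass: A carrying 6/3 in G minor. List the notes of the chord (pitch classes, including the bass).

A, C, F

A third above A in this key is C.
A sixth above A in this key is F.
Together with the bass A, this spells F major in first inversion.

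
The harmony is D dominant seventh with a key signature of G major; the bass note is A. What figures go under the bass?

A is the fifth of D dominant seventh, so the chord is in second inversion.
A seventh chord in second inversion is figured 6/4/3, conventionally abbreviated 4/3.

4/3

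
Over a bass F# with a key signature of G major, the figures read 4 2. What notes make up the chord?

The written figures 4 2 are shorthand for 6/4/2: the 6 is implied.
A second above F# in this key is G.
A fourth above F# in this key is B.
A sixth above F# in this key is D.
Together with the bass F#, this spells G major seventh in third inversion.

F#, G, B, D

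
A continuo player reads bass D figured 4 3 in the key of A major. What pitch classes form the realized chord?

D, F#, G#, B

The written figures 4 3 are shorthand for 6/4/3: the 6 is implied.
A third above D in this key is F#.
A fourth above D in this key is G#.
A sixth above D in this key is B.
Together with the bass D, this spells G# half-diminished seventh in second inversion.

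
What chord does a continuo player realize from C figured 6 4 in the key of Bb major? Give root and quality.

F major

The figures 6 4 indicate a triad in second inversion.
In second inversion the root lies a fourth above the bass: a fourth above C in Bb major is F.
The chord tones are C, F, A, giving F major.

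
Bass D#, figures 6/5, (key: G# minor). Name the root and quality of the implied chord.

B major seventh

The figures 6/5 indicate a seventh chord in first inversion.
In first inversion the root lies a sixth above the bass: a sixth above D# in G# minor is B.
The chord tones are D#, F#, A#, B, giving B major seventh.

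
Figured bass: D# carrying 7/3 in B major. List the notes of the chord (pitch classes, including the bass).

The written figures 7/3 are shorthand for 7/5/3: the 5 is implied.
A third above D# in this key is F#.
A fifth above D# in this key is A#.
A seventh above D# in this key is C#.
Together with the bass D#, this spells D# minor seventh in root position.

D#, F#, A#, C#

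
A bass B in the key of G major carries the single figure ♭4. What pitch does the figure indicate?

Counting 3 letter steps above B lands on E; in G major, that letter is E.
The b4 figure lowers it a semitone, giving Eb.

Eb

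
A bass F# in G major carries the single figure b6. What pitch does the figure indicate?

Counting 5 letter steps above F# lands on D; in G major, that letter is D.
The b6 figure lowers it a semitone, giving Db.

Db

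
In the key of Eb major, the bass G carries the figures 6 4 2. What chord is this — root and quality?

The figures 6 4 2 indicate a seventh chord in third inversion.
In third inversion the root lies a second above the bass: a second above G in Eb major is Ab.
The chord tones are G, Ab, C, Eb, giving Ab major seventh.

Ab major seventh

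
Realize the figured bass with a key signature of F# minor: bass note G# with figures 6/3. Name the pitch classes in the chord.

G#, B, E

A third above G# in this key is B.
A sixth above G# in this key is E.
Together with the bass G#, this spells E major in first inversion.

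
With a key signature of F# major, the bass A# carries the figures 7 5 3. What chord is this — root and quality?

The figures 7 5 3 indicate a seventh chord in root position.
In root position the bass is the root, so the root is A#.
The chord tones are A#, C#, E#, G#, giving A# minor seventh.

A# minor seventh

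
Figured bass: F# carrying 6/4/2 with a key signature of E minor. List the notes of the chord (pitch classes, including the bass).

F#, G, B, D

A second above F# in this key is G.
A fourth above F# in this key is B.
A sixth above F# in this key is D.
Together with the bass F#, this spells G major seventh in third inversion.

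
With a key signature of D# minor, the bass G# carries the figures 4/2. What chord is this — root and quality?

A# minor seventh

The figures 4/2 indicate a seventh chord in third inversion.
In third inversion the root lies a second above the bass: a second above G# in D# minor is A#.
The chord tones are G#, A#, C#, E#, giving A# minor seventh.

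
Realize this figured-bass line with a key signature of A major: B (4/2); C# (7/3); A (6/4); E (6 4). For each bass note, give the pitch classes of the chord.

B, C#, E, G# | C#, E, G#, B | A, D, F# | E, A, C#

B (6/4/2): B, C#, E, G#.
C# (7/5/3): C#, E, G#, B.
A (6/4): A, D, F#.
E (6/4): E, A, C#.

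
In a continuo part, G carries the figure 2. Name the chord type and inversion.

2 is shorthand for 6/4/2.
Intervals of 6/4/2 above the bass form a seventh chord; the bass is the seventh, so this is third inversion.

seventh chord, third inversion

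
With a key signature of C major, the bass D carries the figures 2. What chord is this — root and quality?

The figures 2 indicate a seventh chord in third inversion.
In third inversion the root lies a second above the bass: a second above D in C major is E.
The chord tones are D, E, G, B, giving E minor seventh.

E minor seventh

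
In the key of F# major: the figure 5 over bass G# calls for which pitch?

Counting 4 letter steps above G# lands on D; in F# major, that letter is D#.

D#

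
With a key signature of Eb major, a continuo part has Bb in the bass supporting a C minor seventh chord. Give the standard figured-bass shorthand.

4/2

Bb is the seventh of C minor seventh, so the chord is in third inversion.
A seventh chord in third inversion is figured 6/4/2, conventionally abbreviated 4/2.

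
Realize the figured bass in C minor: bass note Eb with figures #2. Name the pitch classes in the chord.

Eb, F#, Ab, C

The written figures #2 are shorthand for 6/4/2: the 6/4 are implied.
A second above Eb in this key is F, raised to F# by the sharp.
A fourth above Eb in this key is Ab.
A sixth above Eb in this key is C.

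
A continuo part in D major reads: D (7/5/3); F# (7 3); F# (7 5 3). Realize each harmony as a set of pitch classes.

D, F#, A, C# | F#, A, C#, E | F#, A, C#, E

D (7/5/3): D, F#, A, C#.
F# (7/5/3): F#, A, C#, E.
F# (7/5/3): F#, A, C#, E.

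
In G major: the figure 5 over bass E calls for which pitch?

Counting 4 letter steps above E lands on B; in G major, that letter is B.

B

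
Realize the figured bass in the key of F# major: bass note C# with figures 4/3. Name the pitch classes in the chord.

The written figures 4/3 are shorthand for 6/4/3: the 6 is implied.
A third above C# in this key is E#.
A fourth above C# in this key is F#.
A sixth above C# in this key is A#.
Together with the bass C#, this spells F# major seventh in second inversion.

C#, E#, F#, A#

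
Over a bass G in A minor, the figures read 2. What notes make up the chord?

The written figures 2 are shorthand for 6/4/2: the 6/4 are implied.
A second above G in this key is A.
A fourth above G in this key is C.
A sixth above G in this key is E.
Together with the bass G, this spells A minor seventh in third inversion.

G, A, C, E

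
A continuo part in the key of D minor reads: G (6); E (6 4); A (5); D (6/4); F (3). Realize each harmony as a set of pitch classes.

G (6/3): G, Bb, E.
E (6/4): E, A, C.
A (5/3): A, C, E.
D (6/4): D, G, Bb.
F (5/3): F, A, C.

G, Bb, E | E, A, C | A, C, E | D, G, Bb | F, A, C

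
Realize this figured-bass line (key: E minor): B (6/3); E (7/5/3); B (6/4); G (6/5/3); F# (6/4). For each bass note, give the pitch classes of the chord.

B (6/3): B, D, G.
E (7/5/3): E, G, B, D.
B (6/4): B, E, G.
G (6/5/3): G, B, D, E.
F# (6/4): F#, B, D.

B, D, G | E, G, B, D | B, E, G | G, B, D, E | F#, B, D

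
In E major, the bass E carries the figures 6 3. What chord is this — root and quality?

The figures 6 3 indicate a triad in first inversion.
In first inversion the root lies a sixth above the bass: a sixth above E in E major is C#.
The chord tones are E, G#, C#, giving C# minor.

C# minor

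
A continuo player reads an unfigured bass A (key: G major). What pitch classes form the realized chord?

An unfigured bass implies 5/3.
A third above A in this key is C.
A fifth above A in this key is E.
Together with the bass A, this spells A minor in root position.

A, C, E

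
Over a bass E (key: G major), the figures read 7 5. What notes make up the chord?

The written figures 7 5 are shorthand for 7/5/3: the 3 is implied.
A third above E in this key is G.
A fifth above E in this key is B.
A seventh above E in this key is D.
Together with the bass E, this spells E minor seventh in root position.

E, G, B, D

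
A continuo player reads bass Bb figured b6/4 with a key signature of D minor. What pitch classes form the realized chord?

Bb, E, Gb

A fourth above Bb in this key is E.
A sixth above Bb in this key is G, lowered to Gb by the flat.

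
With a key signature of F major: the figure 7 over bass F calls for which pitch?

Counting 6 letter steps above F lands on E; in F major, that letter is E.

E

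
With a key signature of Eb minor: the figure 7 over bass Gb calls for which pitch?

Counting 6 letter steps above Gb lands on F; in Eb minor, that letter is F.

F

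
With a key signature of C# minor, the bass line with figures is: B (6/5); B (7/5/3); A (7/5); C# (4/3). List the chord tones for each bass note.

B, D#, F#, G# | B, D#, F#, A | A, C#, E, G# | C#, E, F#, A

B (6/5/3): B, D#, F#, G#.
B (7/5/3): B, D#, F#, A.
A (7/5/3): A, C#, E, G#.
C# (6/4/3): C#, E, F#, A.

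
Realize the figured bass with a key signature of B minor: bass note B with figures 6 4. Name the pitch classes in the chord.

B, E, G

A fourth above B in this key is E.
A sixth above B in this key is G.
Together with the bass B, this spells E minor in second inversion.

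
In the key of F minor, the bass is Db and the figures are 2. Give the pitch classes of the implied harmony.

The written figures 2 are shorthand for 6/4/2: the 6/4 are implied.
A second above Db in this key is Eb.
A fourth above Db in this key is G.
A sixth above Db in this key is Bb.
Together with the bass Db, this spells Eb dominant seventh in third inversion.

Db, Eb, G, Bb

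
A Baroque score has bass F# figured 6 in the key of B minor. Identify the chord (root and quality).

The figures 6 indicate a triad in first inversion.
In first inversion the root lies a sixth above the bass: a sixth above F# in B minor is D.
The chord tones are F#, A, D, giving D major.

D major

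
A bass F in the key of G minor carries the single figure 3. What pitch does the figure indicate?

Counting 2 letter steps above F lands on A; in G minor, that letter is A.

A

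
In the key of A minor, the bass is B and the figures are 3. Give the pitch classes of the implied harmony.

The written figures 3 are shorthand for 5/3: the 5 is implied.
A third above B in this key is D.
A fifth above B in this key is F.
Together with the bass B, this spells B diminished in root position.

B, D, F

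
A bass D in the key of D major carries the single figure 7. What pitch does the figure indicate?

C#

Counting 6 letter steps above D lands on C; in D major, that letter is C#.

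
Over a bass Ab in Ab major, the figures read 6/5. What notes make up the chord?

The written figures 6/5 are shorthand for 6/5/3: the 3 is implied.
A third above Ab in this key is C.
A fifth above Ab in this key is Eb.
A sixth above Ab in this key is F.
Together with the bass Ab, this spells F minor seventh in first inversion.

Ab, C, Eb, F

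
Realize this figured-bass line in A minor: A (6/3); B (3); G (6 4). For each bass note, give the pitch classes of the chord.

A, C, F | B, D, F | G, C, E

A (6/3): A, C, F.
B (5/3): B, D, F.
G (6/4): G, C, E.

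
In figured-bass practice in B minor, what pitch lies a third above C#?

E

Counting 2 letter steps above C# lands on E; in B minor, that letter is E.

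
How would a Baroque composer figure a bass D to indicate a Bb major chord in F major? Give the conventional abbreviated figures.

D is the third of Bb major, so the chord is in first inversion.
A triad in first inversion is figured 6/3, conventionally abbreviated 6.

6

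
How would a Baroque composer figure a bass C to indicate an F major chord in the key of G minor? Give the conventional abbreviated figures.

6/4

C is the fifth of F major, so the chord is in second inversion.
A triad in second inversion is figured 6/4, conventionally abbreviated 6/4.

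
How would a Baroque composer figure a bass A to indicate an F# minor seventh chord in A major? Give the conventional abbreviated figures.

6/5

A is the third of F# minor seventh, so the chord is in first inversion.
A seventh chord in first inversion is figured 6/5/3, conventionally abbreviated 6/5.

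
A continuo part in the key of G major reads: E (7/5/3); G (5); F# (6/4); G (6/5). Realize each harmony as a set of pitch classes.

E, G, B, D | G, B, D | F#, B, D | G, B, D, E

E (7/5/3): E, G, B, D.
G (5/3): G, B, D.
F# (6/4): F#, B, D.
G (6/5/3): G, B, D, E.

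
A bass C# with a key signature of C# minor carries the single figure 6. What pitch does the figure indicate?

A

Counting 5 letter steps above C# lands on A; in C# minor, that letter is A.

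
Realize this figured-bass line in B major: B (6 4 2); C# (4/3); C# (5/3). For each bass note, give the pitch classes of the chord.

B, C#, E, G# | C#, E, F#, A# | C#, E, G#

B (6/4/2): B, C#, E, G#.
C# (6/4/3): C#, E, F#, A#.
C# (5/3): C#, E, G#.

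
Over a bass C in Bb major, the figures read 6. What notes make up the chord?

C, Eb, A

The written figures 6 are shorthand for 6/3: the 3 is implied.
A third above C in this key is Eb.
A sixth above C in this key is A.
Together with the bass C, this spells A diminished in first inversion.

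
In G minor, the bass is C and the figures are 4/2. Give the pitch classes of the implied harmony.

C, D, F, A

The written figures 4/2 are shorthand for 6/4/2: the 6 is implied.
A second above C in this key is D.
A fourth above C in this key is F.
A sixth above C in this key is A.
Together with the bass C, this spells D minor seventh in third inversion.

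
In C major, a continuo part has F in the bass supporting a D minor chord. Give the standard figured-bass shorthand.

6

F is the third of D minor, so the chord is in first inversion.
A triad in first inversion is figured 6/3, conventionally abbreviated 6.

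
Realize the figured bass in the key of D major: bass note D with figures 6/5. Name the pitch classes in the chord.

The written figures 6/5 are shorthand for 6/5/3: the 3 is implied.
A third above D in this key is F#.
A fifth above D in this key is A.
A sixth above D in this key is B.
Together with the bass D, this spells B minor seventh in first inversion.

D, F#, A, B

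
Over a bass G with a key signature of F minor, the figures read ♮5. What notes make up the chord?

G, Bb, D

The written figures ♮5 are shorthand for 5/3: the 3 is implied.
A third above G in this key is Bb.
A fifth above G in this key is Db, made natural (D) by the ♮ figure.
Together with the bass G, this spells G minor in root position.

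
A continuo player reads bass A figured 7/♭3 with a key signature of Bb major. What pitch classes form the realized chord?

The written figures 7/♭3 are shorthand for 7/5/3: the 5 is implied.
A third above A in this key is C, lowered to Cb by the flat.
A fifth above A in this key is Eb.
A seventh above A in this key is G.

A, Cb, Eb, G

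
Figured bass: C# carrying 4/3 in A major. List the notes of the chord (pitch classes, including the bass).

C#, E, F#, A

The written figures 4/3 are shorthand for 6/4/3: the 6 is implied.
A third above C# in this key is E.
A fourth above C# in this key is F#.
A sixth above C# in this key is A.
Together with the bass C#, this spells F# minor seventh in second inversion.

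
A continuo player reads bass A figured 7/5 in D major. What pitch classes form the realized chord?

A, C#, E, G

The written figures 7/5 are shorthand for 7/5/3: the 3 is implied.
A third above A in this key is C#.
A fifth above A in this key is E.
A seventh above A in this key is G.
Together with the bass A, this spells A dominant seventh in root position.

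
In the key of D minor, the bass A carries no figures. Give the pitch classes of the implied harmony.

An unfigured bass implies 5/3.
A third above A in this key is C.
A fifth above A in this key is E.
Together with the bass A, this spells A minor in root position.

A, C, E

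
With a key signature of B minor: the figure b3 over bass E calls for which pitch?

Gb

Counting 2 letter steps above E lands on G; in B minor, that letter is G.
The b3 figure lowers it a semitone, giving Gb.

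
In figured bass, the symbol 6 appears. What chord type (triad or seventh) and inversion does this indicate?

6 is shorthand for 6/3.
Intervals of 6/3 above the bass form a triad; the bass is the third, so this is first inversion.

triad, first inversion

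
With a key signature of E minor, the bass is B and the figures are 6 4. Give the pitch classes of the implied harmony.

B, E, G

A fourth above B in this key is E.
A sixth above B in this key is G.
Together with the bass B, this spells E minor in second inversion.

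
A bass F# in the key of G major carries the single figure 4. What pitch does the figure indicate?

B

Counting 3 letter steps above F# lands on B; in G major, that letter is B.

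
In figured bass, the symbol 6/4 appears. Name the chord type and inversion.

triad, second inversion

Intervals of 6/4 above the bass form a triad; the bass is the fifth, so this is second inversion.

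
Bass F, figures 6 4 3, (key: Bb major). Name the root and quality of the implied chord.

The figures 6 4 3 indicate a seventh chord in second inversion.
In second inversion the root lies a fourth above the bass: a fourth above F in Bb major is Bb.
The chord tones are F, A, Bb, D, giving Bb major seventh.

Bb major seventh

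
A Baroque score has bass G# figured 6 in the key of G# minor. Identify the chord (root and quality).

The figures 6 indicate a triad in first inversion.
In first inversion the root lies a sixth above the bass: a sixth above G# in G# minor is E.
The chord tones are G#, B, E, giving E major.

E major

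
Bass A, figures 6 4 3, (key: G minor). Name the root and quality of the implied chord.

The figures 6 4 3 indicate a seventh chord in second inversion.
In second inversion the root lies a fourth above the bass: a fourth above A in G minor is D.
The chord tones are A, C, D, F, giving D minor seventh.

D minor seventh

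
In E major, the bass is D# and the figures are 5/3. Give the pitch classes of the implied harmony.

A third above D# in this key is F#.
A fifth above D# in this key is A.
Together with the bass D#, this spells D# diminished in root position.

D#, F#, A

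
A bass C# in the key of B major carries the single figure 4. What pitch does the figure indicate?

F#

Counting 3 letter steps above C# lands on F; in B major, that letter is F#.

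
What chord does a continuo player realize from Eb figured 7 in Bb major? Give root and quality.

The figures 7 indicate a seventh chord in root position.
In root position the bass is the root, so the root is Eb.
The chord tones are Eb, G, Bb, D, giving Eb major seventh.

Eb major seventh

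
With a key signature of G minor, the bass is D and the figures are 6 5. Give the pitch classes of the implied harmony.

D, F, A, Bb

The written figures 6 5 are shorthand for 6/5/3: the 3 is implied.
A third above D in this key is F.
A fifth above D in this key is A.
A sixth above D in this key is Bb.
Together with the bass D, this spells Bb major seventh in first inversion.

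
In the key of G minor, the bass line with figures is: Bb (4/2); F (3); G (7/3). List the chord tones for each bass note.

Bb, C, Eb, G | F, A, C | G, Bb, D, F

Bb (6/4/2): Bb, C, Eb, G.
F (5/3): F, A, C.
G (7/5/3): G, Bb, D, F.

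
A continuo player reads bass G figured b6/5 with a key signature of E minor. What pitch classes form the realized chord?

The written figures b6/5 are shorthand for 6/5/3: the 3 is implied.
A third above G in this key is B.
A fifth above G in this key is D.
A sixth above G in this key is E, lowered to Eb by the flat.
Together with the bass G, this spells Eb augmented major seventh in first inversion.

G, B, D, Eb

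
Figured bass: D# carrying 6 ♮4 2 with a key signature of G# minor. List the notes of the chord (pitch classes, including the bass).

A second above D# in this key is E.
A fourth above D# in this key is G#, made natural (G) by the ♮ figure.
A sixth above D# in this key is B.
Together with the bass D#, this spells E minor-major seventh in third inversion.

D#, E, G, B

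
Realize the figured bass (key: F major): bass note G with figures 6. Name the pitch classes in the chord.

G, Bb, E

The written figures 6 are shorthand for 6/3: the 3 is implied.
A third above G in this key is Bb.
A sixth above G in this key is E.
Together with the bass G, this spells E diminished in first inversion.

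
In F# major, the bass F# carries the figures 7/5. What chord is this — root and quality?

F# major seventh

The figures 7/5 indicate a seventh chord in root position.
In root position the bass is the root, so the root is F#.
The chord tones are F#, A#, C#, E#, giving F# major seventh.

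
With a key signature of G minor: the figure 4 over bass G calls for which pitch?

Counting 3 letter steps above G lands on C; in G minor, that letter is C.

C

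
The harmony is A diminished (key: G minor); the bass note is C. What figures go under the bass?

6

C is the third of A diminished, so the chord is in first inversion.
A triad in first inversion is figured 6/3, conventionally abbreviated 6.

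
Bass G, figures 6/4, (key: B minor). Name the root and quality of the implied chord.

The figures 6/4 indicate a triad in second inversion.
In second inversion the root lies a fourth above the bass: a fourth above G in B minor is C#.
The chord tones are G, C#, E, giving C# diminished.

C# diminished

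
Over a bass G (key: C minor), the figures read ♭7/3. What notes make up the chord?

G, Bb, D, Fb

The written figures ♭7/3 are shorthand for 7/5/3: the 5 is implied.
A third above G in this key is Bb.
A fifth above G in this key is D.
A seventh above G in this key is F, lowered to Fb by the flat.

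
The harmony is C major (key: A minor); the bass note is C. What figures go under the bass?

no figures

C is the root of C major, so the chord is in root position.
A triad in root position is figured 5/3, conventionally abbreviated (no figures — root-position triad).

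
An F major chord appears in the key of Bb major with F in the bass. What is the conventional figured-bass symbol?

no figures

F is the root of F major, so the chord is in root position.
A triad in root position is figured 5/3, conventionally abbreviated (no figures — root-position triad).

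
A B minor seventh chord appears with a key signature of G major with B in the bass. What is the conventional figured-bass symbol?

7

B is the root of B minor seventh, so the chord is in root position.
A seventh chord in root position is figured 7/5/3, conventionally abbreviated 7.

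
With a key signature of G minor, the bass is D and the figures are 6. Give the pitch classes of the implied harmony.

D, F, Bb

The written figures 6 are shorthand for 6/3: the 3 is implied.
A third above D in this key is F.
A sixth above D in this key is Bb.
Together with the bass D, this spells Bb major in first inversion.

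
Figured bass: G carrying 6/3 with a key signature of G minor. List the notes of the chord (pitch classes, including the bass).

A third above G in this key is Bb.
A sixth above G in this key is Eb.
Together with the bass G, this spells Eb major in first inversion.

G, Bb, Eb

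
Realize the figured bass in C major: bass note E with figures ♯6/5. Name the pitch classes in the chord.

The written figures ♯6/5 are shorthand for 6/5/3: the 3 is implied.
A third above E in this key is G.
A fifth above E in this key is B.
A sixth above E in this key is C, raised to C# by the sharp.
Together with the bass E, this spells C# half-diminished seventh in first inversion.

E, G, B, C#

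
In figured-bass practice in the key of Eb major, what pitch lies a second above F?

G

Counting 1 letter step above F lands on G; in Eb major, that letter is G.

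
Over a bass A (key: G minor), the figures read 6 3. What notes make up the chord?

A, C, F

A third above A in this key is C.
A sixth above A in this key is F.
Together with the bass A, this spells F major in first inversion.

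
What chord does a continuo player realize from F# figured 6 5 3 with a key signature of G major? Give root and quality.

The figures 6 5 3 indicate a seventh chord in first inversion.
In first inversion the root lies a sixth above the bass: a sixth above F# in G major is D.
The chord tones are F#, A, C, D, giving D dominant seventh.

D dominant seventh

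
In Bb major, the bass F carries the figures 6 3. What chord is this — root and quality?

D minor

The figures 6 3 indicate a triad in first inversion.
In first inversion the root lies a sixth above the bass: a sixth above F in Bb major is D.
The chord tones are F, A, D, giving D minor.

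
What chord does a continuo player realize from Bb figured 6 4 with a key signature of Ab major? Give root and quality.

Eb major

The figures 6 4 indicate a triad in second inversion.
In second inversion the root lies a fourth above the bass: a fourth above Bb in Ab major is Eb.
The chord tones are Bb, Eb, G, giving Eb major.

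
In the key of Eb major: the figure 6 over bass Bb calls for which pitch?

G

Counting 5 letter steps above Bb lands on G; in Eb major, that letter is G.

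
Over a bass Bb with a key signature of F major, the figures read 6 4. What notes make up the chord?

Bb, E, G

A fourth above Bb in this key is E.
A sixth above Bb in this key is G.
Together with the bass Bb, this spells E diminished in second inversion.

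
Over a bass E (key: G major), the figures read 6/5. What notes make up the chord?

E, G, B, C

The written figures 6/5 are shorthand for 6/5/3: the 3 is implied.
A third above E in this key is G.
A fifth above E in this key is B.
A sixth above E in this key is C.
Together with the bass E, this spells C major seventh in first inversion.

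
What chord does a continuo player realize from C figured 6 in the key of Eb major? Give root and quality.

The figures 6 indicate a triad in first inversion.
In first inversion the root lies a sixth above the bass: a sixth above C in Eb major is Ab.
The chord tones are C, Eb, Ab, giving Ab major.

Ab major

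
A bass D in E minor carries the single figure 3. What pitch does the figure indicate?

F#

Counting 2 letter steps above D lands on F; in E minor, that letter is F#.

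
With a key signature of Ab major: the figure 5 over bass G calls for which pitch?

Counting 4 letter steps above G lands on D; in Ab major, that letter is Db.

Db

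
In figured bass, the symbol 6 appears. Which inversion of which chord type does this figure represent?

6 is shorthand for 6/3.
Intervals of 6/3 above the bass form a triad; the bass is the third, so this is first inversion.

triad, first inversion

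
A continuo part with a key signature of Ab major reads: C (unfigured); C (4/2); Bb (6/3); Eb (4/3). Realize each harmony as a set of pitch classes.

C (5/3): C, Eb, G.
C (6/4/2): C, Db, F, Ab.
Bb (6/3): Bb, Db, G.
Eb (6/4/3): Eb, G, Ab, C.

C, Eb, G | C, Db, F, Ab | Bb, Db, G | Eb, G, Ab, C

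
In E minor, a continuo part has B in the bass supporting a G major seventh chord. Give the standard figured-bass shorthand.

6/5

B is the third of G major seventh, so the chord is in first inversion.
A seventh chord in first inversion is figured 6/5/3, conventionally abbreviated 6/5.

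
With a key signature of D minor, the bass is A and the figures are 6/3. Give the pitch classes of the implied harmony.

A, C, F

A third above A in this key is C.
A sixth above A in this key is F.
Together with the bass A, this spells F major in first inversion.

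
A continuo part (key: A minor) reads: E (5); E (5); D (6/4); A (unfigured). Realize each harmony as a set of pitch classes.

E, G, B | E, G, B | D, G, B | A, C, E

E (5/3): E, G, B.
E (5/3): E, G, B.
D (6/4): D, G, B.
A (5/3): A, C, E.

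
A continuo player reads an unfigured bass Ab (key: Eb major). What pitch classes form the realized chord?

An unfigured bass implies 5/3.
A third above Ab in this key is C.
A fifth above Ab in this key is Eb.
Together with the bass Ab, this spells Ab major in root position.

Ab, C, Eb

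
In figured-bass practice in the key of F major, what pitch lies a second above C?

Counting 1 letter step above C lands on D; in F major, that letter is D.

D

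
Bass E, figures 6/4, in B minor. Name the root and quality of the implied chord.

A major

The figures 6/4 indicate a triad in second inversion.
In second inversion the root lies a fourth above the bass: a fourth above E in B minor is A.
The chord tones are E, A, C#, giving A major.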